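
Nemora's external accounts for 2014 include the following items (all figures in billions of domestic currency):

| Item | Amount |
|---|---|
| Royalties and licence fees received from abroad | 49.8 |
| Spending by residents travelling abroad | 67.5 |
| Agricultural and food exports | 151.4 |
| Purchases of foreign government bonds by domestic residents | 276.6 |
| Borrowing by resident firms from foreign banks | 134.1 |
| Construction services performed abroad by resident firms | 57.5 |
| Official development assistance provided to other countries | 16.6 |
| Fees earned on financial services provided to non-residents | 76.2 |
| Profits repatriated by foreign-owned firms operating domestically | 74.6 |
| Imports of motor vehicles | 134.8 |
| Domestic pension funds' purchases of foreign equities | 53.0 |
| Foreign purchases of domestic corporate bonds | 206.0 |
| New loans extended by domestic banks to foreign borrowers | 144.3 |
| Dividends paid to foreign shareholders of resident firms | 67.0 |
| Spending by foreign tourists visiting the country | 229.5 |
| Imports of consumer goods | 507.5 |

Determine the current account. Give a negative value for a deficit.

-303.6

Goods: 151.4 - 507.5 - 134.8 = -490.9
Services: 76.2 - 67.5 + 57.5 + 49.8 + 229.5 = 345.5
Primary income: -67.0 - 74.6 = -141.6
Secondary income: -16.6
Current account = (-490.9) + 345.5 + (-141.6) + (-16.6) = -303.6
(Excluded from the current account — financial account: purchases of foreign government bonds by domestic residents 276.6, borrowing by resident firms from foreign banks 134.1, domestic pension funds' purchases of foreign equities 53.0, foreign purchases of domestic corporate bonds 206.0, new loans extended by domestic banks to foreign borrowers 144.3.)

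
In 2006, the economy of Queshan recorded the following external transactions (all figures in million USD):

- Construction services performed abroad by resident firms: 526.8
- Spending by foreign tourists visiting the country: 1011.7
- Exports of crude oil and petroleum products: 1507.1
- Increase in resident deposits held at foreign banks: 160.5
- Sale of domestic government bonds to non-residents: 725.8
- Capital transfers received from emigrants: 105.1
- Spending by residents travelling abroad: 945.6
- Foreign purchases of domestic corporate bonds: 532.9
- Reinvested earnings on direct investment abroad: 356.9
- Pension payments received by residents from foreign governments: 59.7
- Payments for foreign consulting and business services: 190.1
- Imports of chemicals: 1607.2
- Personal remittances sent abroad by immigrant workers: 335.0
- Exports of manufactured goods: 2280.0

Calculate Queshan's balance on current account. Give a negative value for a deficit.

2664.3

Goods: 2280.0 - 1607.2 + 1507.1 = 2179.9
Services: -945.6 - 190.1 + 1011.7 + 526.8 = 402.8
Primary income: 356.9
Secondary income: -335.0 + 59.7 = -275.3
Current account = 2179.9 + 402.8 + 356.9 + (-275.3) = 2664.3
(Excluded from the current account — financial account: increase in resident deposits held at foreign banks 160.5, sale of domestic government bonds to non-residents 725.8, foreign purchases of domestic corporate bonds 532.9; capital account: capital transfers received from emigrants 105.1.)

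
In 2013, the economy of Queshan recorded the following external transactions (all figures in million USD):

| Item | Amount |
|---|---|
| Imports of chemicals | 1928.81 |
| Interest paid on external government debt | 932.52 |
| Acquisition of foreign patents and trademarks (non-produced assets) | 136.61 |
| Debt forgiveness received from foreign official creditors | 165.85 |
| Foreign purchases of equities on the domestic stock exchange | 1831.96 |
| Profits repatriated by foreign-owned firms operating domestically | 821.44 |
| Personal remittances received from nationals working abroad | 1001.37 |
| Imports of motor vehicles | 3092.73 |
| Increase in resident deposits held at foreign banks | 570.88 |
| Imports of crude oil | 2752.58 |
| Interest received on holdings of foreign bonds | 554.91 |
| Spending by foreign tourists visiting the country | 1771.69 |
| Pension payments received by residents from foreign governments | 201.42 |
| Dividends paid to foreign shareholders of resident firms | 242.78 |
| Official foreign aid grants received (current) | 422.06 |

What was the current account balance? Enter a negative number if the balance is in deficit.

-5819.41

Goods: -3092.73 - 2752.58 - 1928.81 = -7774.12
Services: 1771.69
Primary income: 554.91 - 932.52 - 821.44 - 242.78 = -1441.83
Secondary income: 422.06 + 1001.37 + 201.42 = 1624.85
Current account = (-7774.12) + 1771.69 + (-1441.83) + 1624.85 = -5819.41
(Excluded from the current account — capital account: acquisition of foreign patents and trademarks (non-produced assets) 136.61, debt forgiveness received from foreign official creditors 165.85; financial account: foreign purchases of equities on the domestic stock exchange 1831.96, increase in resident deposits held at foreign banks 570.88.)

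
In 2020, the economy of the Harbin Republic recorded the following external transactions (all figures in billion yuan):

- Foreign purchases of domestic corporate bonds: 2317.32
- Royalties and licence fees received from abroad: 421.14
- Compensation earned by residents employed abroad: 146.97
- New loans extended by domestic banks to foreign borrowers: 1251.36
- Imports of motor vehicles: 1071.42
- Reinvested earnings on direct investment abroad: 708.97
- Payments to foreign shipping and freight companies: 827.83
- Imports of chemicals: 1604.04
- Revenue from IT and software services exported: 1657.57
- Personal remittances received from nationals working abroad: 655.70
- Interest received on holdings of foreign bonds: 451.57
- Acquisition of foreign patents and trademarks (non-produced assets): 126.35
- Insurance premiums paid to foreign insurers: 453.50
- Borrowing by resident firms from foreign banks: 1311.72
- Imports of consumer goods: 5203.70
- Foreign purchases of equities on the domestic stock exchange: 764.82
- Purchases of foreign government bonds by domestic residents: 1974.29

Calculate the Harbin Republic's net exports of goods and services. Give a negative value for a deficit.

-7081.78

Goods: -1604.04 - 1071.42 - 5203.70 = -7879.16
Services: 1657.57 - 453.50 - 827.83 + 421.14 = 797.38
Trade balance = -7879.16 + 797.38 = -7081.78
(Excluded from the trade balance — financial account: foreign purchases of domestic corporate bonds 2317.32, new loans extended by domestic banks to foreign borrowers 1251.36, borrowing by resident firms from foreign banks 1311.72, foreign purchases of equities on the domestic stock exchange 764.82, purchases of foreign government bonds by domestic residents 1974.29; primary income: compensation earned by residents employed abroad 146.97, reinvested earnings on direct investment abroad 708.97, interest received on holdings of foreign bonds 451.57; secondary income: personal remittances received from nationals working abroad 655.70; capital account: acquisition of foreign patents and trademarks (non-produced assets) 126.35.)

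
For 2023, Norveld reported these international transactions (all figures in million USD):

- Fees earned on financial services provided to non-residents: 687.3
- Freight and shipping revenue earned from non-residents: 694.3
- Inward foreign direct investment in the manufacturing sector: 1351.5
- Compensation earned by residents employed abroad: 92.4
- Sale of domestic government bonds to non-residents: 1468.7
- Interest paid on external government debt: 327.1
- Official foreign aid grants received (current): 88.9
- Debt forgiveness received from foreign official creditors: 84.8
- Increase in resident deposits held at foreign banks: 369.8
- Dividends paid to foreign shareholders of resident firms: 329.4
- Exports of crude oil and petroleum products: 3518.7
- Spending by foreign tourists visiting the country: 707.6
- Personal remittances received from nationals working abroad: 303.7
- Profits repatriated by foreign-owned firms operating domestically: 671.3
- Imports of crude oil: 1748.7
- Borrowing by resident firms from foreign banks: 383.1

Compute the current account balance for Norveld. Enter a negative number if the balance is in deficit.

3016.4

Goods: -1748.7 + 3518.7 = 1770.0
Services: 694.3 + 707.6 + 687.3 = 2089.2
Primary income: -671.3 - 329.4 + 92.4 - 327.1 = -1235.4
Secondary income: 88.9 + 303.7 = 392.6
Current account = 1770.0 + 2089.2 + (-1235.4) + 392.6 = 3016.4
(Excluded from the current account — financial account: inward foreign direct investment in the manufacturing sector 1351.5, sale of domestic government bonds to non-residents 1468.7, increase in resident deposits held at foreign banks 369.8, borrowing by resident firms from foreign banks 383.1; capital account: debt forgiveness received from foreign official creditors 84.8.)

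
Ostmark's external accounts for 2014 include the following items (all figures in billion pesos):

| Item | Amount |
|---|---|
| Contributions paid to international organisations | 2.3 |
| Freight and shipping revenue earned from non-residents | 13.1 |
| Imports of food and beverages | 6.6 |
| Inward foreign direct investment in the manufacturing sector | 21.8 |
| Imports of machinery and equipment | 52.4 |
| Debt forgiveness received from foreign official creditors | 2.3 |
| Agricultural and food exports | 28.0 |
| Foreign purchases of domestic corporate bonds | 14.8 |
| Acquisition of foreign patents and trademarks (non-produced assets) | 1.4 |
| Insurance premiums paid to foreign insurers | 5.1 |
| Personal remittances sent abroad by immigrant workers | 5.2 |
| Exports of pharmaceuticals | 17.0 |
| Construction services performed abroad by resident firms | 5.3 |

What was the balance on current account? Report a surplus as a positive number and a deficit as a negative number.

-8.2

Goods: 28.0 + 17.0 - 52.4 - 6.6 = -14.0
Services: -5.1 + 13.1 + 5.3 = 13.3
Secondary income: -5.2 - 2.3 = -7.5
Current account = (-14.0) + 13.3 + (-7.5) = -8.2
(Excluded from the current account — financial account: inward foreign direct investment in the manufacturing sector 21.8, foreign purchases of domestic corporate bonds 14.8; capital account: debt forgiveness received from foreign official creditors 2.3, acquisition of foreign patents and trademarks (non-produced assets) 1.4.)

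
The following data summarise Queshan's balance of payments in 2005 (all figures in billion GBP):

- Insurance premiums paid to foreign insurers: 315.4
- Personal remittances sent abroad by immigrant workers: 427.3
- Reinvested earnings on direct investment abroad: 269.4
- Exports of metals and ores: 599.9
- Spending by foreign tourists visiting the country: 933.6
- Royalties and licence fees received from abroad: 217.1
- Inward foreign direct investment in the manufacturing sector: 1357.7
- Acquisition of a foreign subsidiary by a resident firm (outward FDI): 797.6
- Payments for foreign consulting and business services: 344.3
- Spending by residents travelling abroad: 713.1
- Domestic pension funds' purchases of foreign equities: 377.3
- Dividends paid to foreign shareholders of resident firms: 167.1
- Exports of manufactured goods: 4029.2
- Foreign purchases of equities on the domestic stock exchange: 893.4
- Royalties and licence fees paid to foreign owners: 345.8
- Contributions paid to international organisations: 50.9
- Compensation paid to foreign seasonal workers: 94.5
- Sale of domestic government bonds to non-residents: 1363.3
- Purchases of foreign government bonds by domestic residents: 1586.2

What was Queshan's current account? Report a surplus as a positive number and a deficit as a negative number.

Goods: 599.9 + 4029.2 = 4629.1
Services: -345.8 - 315.4 - 713.1 - 344.3 + 217.1 + 933.6 = -567.9
Primary income: 269.4 - 94.5 - 167.1 = 7.8
Secondary income: -427.3 - 50.9 = -478.2
Current account = 4629.1 + (-567.9) + 7.8 + (-478.2) = 3590.8
(Excluded from the current account — financial account: inward foreign direct investment in the manufacturing sector 1357.7, acquisition of a foreign subsidiary by a resident firm (outward FDI) 797.6, domestic pension funds' purchases of foreign equities 377.3, foreign purchases of equities on the domestic stock exchange 893.4, sale of domestic government bonds to non-residents 1363.3, purchases of foreign government bonds by domestic residents 1586.2.)

3590.8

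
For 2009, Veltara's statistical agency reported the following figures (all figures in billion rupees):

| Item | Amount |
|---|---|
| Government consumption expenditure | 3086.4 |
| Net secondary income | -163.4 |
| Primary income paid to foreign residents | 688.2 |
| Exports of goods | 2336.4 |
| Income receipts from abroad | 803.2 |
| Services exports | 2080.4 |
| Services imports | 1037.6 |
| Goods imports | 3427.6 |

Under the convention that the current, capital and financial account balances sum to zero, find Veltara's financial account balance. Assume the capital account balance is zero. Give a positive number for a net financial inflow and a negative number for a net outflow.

Goods balance = 2336.4 - 3427.6 = -1091.2
Services balance = 2080.4 - 1037.6 = 1042.8
Trade balance (goods + services) = -1091.2 + 1042.8 = -48.4
Net primary income = 803.2 - 688.2 = 115.0
Net secondary income = -163.4
Current account = -48.4 + 115.0 + (-163.4) = -96.8
Financial account = -(-96.8) = 96.8

96.8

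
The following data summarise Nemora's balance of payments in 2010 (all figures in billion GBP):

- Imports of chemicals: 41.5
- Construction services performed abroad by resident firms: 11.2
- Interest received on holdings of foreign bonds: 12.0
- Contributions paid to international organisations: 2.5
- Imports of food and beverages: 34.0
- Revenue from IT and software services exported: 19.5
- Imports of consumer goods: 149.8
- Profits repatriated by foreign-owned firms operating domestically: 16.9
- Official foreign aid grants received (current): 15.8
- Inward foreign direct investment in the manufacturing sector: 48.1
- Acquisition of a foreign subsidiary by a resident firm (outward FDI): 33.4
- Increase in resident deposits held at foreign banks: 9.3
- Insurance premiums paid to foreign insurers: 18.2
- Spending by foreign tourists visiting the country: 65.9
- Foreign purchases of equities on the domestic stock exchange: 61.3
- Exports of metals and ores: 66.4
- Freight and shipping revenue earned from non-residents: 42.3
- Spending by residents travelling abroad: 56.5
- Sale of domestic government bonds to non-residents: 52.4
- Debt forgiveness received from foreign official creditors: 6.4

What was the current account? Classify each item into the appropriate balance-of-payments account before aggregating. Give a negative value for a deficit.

Goods: -41.5 - 149.8 - 34.0 + 66.4 = -158.9
Services: 11.2 - 18.2 - 56.5 + 65.9 + 19.5 + 42.3 = 64.2
Primary income: 12.0 - 16.9 = -4.9
Secondary income: -2.5 + 15.8 = 13.3
Current account = (-158.9) + 64.2 + (-4.9) + 13.3 = -86.3
(Excluded from the current account — financial account: inward foreign direct investment in the manufacturing sector 48.1, acquisition of a foreign subsidiary by a resident firm (outward FDI) 33.4, increase in resident deposits held at foreign banks 9.3, foreign purchases of equities on the domestic stock exchange 61.3, sale of domestic government bonds to non-residents 52.4; capital account: debt forgiveness received from foreign official creditors 6.4.)

-86.3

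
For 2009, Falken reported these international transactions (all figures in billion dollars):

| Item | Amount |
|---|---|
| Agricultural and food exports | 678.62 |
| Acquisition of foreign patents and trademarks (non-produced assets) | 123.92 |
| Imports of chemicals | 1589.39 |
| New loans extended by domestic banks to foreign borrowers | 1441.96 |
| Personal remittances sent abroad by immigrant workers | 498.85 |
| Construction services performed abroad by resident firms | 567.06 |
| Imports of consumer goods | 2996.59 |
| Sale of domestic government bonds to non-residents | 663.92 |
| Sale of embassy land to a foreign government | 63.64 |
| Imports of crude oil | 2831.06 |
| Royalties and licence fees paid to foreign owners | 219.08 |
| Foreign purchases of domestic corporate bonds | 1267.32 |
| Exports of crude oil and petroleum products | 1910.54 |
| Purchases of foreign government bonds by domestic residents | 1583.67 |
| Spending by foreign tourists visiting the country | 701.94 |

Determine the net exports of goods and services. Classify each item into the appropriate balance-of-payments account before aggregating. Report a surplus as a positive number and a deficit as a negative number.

-3777.96

Goods: -2831.06 - 2996.59 + 1910.54 - 1589.39 + 678.62 = -4827.88
Services: 567.06 + 701.94 - 219.08 = 1049.92
Trade balance = -4827.88 + 1049.92 = -3777.96
(Excluded from the trade balance — capital account: acquisition of foreign patents and trademarks (non-produced assets) 123.92, sale of embassy land to a foreign government 63.64; financial account: new loans extended by domestic banks to foreign borrowers 1441.96, sale of domestic government bonds to non-residents 663.92, foreign purchases of domestic corporate bonds 1267.32, purchases of foreign government bonds by domestic residents 1583.67; secondary income: personal remittances sent abroad by immigrant workers 498.85.)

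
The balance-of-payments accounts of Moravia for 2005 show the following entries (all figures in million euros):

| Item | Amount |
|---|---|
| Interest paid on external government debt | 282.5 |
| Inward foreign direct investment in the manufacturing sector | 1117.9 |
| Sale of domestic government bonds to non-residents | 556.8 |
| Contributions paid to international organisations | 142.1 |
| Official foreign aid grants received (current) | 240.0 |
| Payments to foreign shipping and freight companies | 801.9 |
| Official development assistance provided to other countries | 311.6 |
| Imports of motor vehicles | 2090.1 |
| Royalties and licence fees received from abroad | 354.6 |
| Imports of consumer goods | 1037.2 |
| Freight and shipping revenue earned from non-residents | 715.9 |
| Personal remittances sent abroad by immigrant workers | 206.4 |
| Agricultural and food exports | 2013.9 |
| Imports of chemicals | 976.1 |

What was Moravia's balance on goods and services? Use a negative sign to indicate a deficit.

-1820.9

Goods: -2090.1 - 976.1 - 1037.2 + 2013.9 = -2089.5
Services: -801.9 + 715.9 + 354.6 = 268.6
Trade balance = -2089.5 + 268.6 = -1820.9
(Excluded from the trade balance — primary income: interest paid on external government debt 282.5; financial account: inward foreign direct investment in the manufacturing sector 1117.9, sale of domestic government bonds to non-residents 556.8; secondary income: contributions paid to international organisations 142.1, official foreign aid grants received (current) 240.0, official development assistance provided to other countries 311.6, personal remittances sent abroad by immigrant workers 206.4.)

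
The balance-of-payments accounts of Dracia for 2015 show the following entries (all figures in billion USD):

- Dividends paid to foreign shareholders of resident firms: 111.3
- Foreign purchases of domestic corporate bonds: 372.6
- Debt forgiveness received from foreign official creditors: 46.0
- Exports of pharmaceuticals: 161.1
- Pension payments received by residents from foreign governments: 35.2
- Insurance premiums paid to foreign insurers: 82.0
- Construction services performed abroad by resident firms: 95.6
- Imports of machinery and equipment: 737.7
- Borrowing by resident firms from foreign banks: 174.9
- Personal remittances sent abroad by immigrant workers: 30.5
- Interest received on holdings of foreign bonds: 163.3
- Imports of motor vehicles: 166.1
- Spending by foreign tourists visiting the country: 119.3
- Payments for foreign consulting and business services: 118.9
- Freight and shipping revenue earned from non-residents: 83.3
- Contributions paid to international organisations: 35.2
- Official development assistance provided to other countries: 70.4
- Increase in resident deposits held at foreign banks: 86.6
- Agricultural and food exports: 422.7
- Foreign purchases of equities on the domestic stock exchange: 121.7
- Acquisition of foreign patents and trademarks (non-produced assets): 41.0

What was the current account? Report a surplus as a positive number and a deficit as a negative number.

-271.6

Goods: -166.1 + 161.1 - 737.7 + 422.7 = -320.0
Services: 83.3 - 82.0 - 118.9 + 95.6 + 119.3 = 97.3
Primary income: -111.3 + 163.3 = 52.0
Secondary income: 35.2 - 30.5 - 35.2 - 70.4 = -100.9
Current account = (-320.0) + 97.3 + 52.0 + (-100.9) = -271.6
(Excluded from the current account — financial account: foreign purchases of domestic corporate bonds 372.6, borrowing by resident firms from foreign banks 174.9, increase in resident deposits held at foreign banks 86.6, foreign purchases of equities on the domestic stock exchange 121.7; capital account: debt forgiveness received from foreign official creditors 46.0, acquisition of foreign patents and trademarks (non-produced assets) 41.0.)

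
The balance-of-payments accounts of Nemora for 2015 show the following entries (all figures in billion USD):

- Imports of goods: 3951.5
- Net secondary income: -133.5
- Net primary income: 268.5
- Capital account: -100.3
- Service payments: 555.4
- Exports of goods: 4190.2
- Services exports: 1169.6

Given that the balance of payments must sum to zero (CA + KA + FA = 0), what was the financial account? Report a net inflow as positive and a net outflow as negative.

Goods balance = 4190.2 - 3951.5 = 238.7
Services balance = 1169.6 - 555.4 = 614.2
Trade balance (goods + services) = 238.7 + 614.2 = 852.9
Net primary income = 268.5
Net secondary income = -133.5
Current account = 852.9 + 268.5 + (-133.5) = 987.9
Financial account = -(987.9 + (-100.3)) = -887.6

-887.6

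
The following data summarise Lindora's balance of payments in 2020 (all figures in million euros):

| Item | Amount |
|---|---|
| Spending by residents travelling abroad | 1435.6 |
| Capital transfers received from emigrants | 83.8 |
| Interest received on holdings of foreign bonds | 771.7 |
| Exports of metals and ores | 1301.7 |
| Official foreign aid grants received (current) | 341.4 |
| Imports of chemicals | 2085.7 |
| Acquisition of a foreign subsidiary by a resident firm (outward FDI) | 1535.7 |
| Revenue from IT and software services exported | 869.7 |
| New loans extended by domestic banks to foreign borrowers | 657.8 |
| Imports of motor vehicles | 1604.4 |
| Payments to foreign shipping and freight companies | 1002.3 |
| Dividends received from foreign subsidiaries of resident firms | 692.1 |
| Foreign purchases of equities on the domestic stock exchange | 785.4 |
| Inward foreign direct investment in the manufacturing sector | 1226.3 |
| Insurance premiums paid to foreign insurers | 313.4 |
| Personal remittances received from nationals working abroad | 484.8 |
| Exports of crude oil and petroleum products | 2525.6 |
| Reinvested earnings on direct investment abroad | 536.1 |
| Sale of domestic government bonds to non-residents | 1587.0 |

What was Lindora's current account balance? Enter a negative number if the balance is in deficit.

1081.7

Goods: -1604.4 - 2085.7 + 2525.6 + 1301.7 = 137.2
Services: 869.7 - 1435.6 - 313.4 - 1002.3 = -1881.6
Primary income: 692.1 + 771.7 + 536.1 = 1999.9
Secondary income: 484.8 + 341.4 = 826.2
Current account = 137.2 + (-1881.6) + 1999.9 + 826.2 = 1081.7
(Excluded from the current account — capital account: capital transfers received from emigrants 83.8; financial account: acquisition of a foreign subsidiary by a resident firm (outward FDI) 1535.7, new loans extended by domestic banks to foreign borrowers 657.8, foreign purchases of equities on the domestic stock exchange 785.4, inward foreign direct investment in the manufacturing sector 1226.3, sale of domestic government bonds to non-residents 1587.0.)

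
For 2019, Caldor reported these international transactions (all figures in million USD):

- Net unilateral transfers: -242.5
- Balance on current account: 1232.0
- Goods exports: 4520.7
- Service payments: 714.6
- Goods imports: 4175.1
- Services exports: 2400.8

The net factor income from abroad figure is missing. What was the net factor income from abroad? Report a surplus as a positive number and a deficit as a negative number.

-557.3

Current account = goods balance + services balance + net primary income + net secondary income
Sum of the known components = 1789.3
Net factor income from abroad = CA - (known components) = 1232.0 - 1789.3 = -557.3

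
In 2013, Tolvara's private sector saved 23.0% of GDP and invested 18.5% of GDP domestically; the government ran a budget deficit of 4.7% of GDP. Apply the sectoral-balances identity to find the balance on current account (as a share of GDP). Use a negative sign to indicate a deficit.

-0.2

By the sectoral-balances identity, CA = (S_private - I) + (T - G).
Private balance = 23.0 - 18.5 = 4.5
Government balance (T - G) = -4.7
CA = 4.5 + (-4.7) = -0.2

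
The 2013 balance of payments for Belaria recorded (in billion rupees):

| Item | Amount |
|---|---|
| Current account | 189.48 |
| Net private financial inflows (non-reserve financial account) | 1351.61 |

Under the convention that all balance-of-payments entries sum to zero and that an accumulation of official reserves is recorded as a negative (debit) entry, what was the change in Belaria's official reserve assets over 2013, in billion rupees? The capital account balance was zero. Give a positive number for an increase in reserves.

Official reserve transactions balance = -(189.48 + 1351.61) = -1541.09
An accumulation of reserves is recorded as a debit (negative entry), so the change in the stock of reserves is the negative of that balance.
Change in official reserves = -(-1541.09) = 1541.09

1541.09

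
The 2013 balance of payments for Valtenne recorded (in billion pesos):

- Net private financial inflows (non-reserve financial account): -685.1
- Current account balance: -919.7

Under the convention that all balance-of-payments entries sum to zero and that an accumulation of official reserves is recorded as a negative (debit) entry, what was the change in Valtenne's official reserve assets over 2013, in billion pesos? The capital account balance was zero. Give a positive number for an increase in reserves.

Official reserve transactions balance = -((-919.7) + (-685.1)) = 1604.8
An accumulation of reserves is recorded as a debit (negative entry), so the change in the stock of reserves is the negative of that balance.
Change in official reserves = -(1604.8) = -1604.8

-1604.8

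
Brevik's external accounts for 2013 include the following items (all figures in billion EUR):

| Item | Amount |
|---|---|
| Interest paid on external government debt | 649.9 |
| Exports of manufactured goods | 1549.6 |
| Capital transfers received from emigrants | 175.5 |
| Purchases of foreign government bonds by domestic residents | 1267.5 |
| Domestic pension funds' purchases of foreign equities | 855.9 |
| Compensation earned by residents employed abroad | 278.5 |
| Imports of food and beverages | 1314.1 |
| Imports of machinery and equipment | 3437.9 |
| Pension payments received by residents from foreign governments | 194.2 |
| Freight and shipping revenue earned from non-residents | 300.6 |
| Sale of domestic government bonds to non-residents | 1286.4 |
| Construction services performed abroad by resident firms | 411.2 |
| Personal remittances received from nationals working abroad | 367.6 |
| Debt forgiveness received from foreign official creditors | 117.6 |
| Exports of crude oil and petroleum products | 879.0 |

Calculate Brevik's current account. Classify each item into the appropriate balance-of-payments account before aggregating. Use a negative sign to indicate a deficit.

-1421.2

Goods: -1314.1 + 1549.6 + 879.0 - 3437.9 = -2323.4
Services: 300.6 + 411.2 = 711.8
Primary income: -649.9 + 278.5 = -371.4
Secondary income: 194.2 + 367.6 = 561.8
Current account = (-2323.4) + 711.8 + (-371.4) + 561.8 = -1421.2
(Excluded from the current account — capital account: capital transfers received from emigrants 175.5, debt forgiveness received from foreign official creditors 117.6; financial account: purchases of foreign government bonds by domestic residents 1267.5, domestic pension funds' purchases of foreign equities 855.9, sale of domestic government bonds to non-residents 1286.4.)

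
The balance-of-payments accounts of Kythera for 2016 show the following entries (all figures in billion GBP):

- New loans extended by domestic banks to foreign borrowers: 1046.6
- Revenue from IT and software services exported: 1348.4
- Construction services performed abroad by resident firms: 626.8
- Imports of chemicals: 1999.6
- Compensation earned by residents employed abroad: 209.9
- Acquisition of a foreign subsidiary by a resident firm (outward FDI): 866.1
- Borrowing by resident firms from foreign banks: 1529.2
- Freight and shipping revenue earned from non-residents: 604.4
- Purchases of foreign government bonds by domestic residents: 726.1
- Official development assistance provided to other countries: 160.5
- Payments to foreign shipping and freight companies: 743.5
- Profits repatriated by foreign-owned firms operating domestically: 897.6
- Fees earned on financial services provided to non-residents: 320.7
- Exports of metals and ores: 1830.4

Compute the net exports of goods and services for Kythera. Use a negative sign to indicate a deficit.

Goods: -1999.6 + 1830.4 = -169.2
Services: 1348.4 - 743.5 + 626.8 + 604.4 + 320.7 = 2156.8
Trade balance = -169.2 + 2156.8 = 1987.6
(Excluded from the trade balance — financial account: new loans extended by domestic banks to foreign borrowers 1046.6, acquisition of a foreign subsidiary by a resident firm (outward FDI) 866.1, borrowing by resident firms from foreign banks 1529.2, purchases of foreign government bonds by domestic residents 726.1; primary income: compensation earned by residents employed abroad 209.9, profits repatriated by foreign-owned firms operating domestically 897.6; secondary income: official development assistance provided to other countries 160.5.)

1987.6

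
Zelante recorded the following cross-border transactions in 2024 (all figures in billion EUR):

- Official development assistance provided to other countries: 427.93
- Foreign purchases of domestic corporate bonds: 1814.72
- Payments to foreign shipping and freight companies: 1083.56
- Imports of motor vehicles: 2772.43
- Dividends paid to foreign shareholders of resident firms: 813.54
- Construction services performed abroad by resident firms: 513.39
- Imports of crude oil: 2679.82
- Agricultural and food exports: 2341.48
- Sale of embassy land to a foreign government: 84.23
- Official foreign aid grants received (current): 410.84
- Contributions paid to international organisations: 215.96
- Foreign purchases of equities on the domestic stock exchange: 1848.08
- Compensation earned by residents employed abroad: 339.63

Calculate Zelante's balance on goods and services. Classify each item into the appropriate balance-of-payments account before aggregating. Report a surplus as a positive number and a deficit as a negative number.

Goods: 2341.48 - 2772.43 - 2679.82 = -3110.77
Services: 513.39 - 1083.56 = -570.17
Trade balance = -3110.77 + (-570.17) = -3680.94
(Excluded from the trade balance — secondary income: official development assistance provided to other countries 427.93, official foreign aid grants received (current) 410.84, contributions paid to international organisations 215.96; financial account: foreign purchases of domestic corporate bonds 1814.72, foreign purchases of equities on the domestic stock exchange 1848.08; primary income: dividends paid to foreign shareholders of resident firms 813.54, compensation earned by residents employed abroad 339.63; capital account: sale of embassy land to a foreign government 84.23.)

-3680.94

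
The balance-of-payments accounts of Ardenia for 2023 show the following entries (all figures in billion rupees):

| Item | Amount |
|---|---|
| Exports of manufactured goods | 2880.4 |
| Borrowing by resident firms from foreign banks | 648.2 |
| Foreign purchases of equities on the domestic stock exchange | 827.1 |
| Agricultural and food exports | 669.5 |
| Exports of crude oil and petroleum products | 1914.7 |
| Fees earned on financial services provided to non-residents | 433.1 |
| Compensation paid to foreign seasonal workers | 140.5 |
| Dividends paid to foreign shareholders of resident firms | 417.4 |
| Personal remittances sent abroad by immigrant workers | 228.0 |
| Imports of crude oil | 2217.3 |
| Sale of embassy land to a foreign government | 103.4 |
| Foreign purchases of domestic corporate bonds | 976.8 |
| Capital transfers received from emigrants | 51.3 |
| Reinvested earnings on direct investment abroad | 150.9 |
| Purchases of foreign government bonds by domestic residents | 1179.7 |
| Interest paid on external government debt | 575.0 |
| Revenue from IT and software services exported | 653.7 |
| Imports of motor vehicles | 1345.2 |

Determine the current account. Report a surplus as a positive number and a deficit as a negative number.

1778.9

Goods: -2217.3 - 1345.2 + 2880.4 + 1914.7 + 669.5 = 1902.1
Services: 653.7 + 433.1 = 1086.8
Primary income: -575.0 - 140.5 + 150.9 - 417.4 = -982.0
Secondary income: -228.0
Current account = 1902.1 + 1086.8 + (-982.0) + (-228.0) = 1778.9
(Excluded from the current account — financial account: borrowing by resident firms from foreign banks 648.2, foreign purchases of equities on the domestic stock exchange 827.1, foreign purchases of domestic corporate bonds 976.8, purchases of foreign government bonds by domestic residents 1179.7; capital account: sale of embassy land to a foreign government 103.4, capital transfers received from emigrants 51.3.)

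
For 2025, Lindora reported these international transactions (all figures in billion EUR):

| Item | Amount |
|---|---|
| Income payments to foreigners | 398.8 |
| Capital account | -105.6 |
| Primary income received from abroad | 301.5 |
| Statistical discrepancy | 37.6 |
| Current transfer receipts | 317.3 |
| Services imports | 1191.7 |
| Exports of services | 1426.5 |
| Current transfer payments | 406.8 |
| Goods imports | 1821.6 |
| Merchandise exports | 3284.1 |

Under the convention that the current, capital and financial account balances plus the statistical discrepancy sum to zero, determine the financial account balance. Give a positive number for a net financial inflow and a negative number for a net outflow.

-1442.5

Goods balance = 3284.1 - 1821.6 = 1462.5
Services balance = 1426.5 - 1191.7 = 234.8
Trade balance (goods + services) = 1462.5 + 234.8 = 1697.3
Net primary income = 301.5 - 398.8 = -97.3
Net secondary income = 317.3 - 406.8 = -89.5
Current account = 1697.3 + (-97.3) + (-89.5) = 1510.5
Financial account = -(1510.5 + (-105.6) + 37.6) = -1442.5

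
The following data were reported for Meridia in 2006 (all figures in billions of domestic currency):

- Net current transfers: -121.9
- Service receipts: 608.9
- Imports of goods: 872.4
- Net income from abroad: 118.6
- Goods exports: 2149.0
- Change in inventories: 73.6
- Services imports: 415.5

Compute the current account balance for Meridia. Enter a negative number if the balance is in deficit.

1466.7

Goods balance = 2149.0 - 872.4 = 1276.6
Services balance = 608.9 - 415.5 = 193.4
Trade balance (goods + services) = 1276.6 + 193.4 = 1470.0
Net primary income = 118.6
Net secondary income = -121.9
Current account = 1470.0 + 118.6 + (-121.9) = 1466.7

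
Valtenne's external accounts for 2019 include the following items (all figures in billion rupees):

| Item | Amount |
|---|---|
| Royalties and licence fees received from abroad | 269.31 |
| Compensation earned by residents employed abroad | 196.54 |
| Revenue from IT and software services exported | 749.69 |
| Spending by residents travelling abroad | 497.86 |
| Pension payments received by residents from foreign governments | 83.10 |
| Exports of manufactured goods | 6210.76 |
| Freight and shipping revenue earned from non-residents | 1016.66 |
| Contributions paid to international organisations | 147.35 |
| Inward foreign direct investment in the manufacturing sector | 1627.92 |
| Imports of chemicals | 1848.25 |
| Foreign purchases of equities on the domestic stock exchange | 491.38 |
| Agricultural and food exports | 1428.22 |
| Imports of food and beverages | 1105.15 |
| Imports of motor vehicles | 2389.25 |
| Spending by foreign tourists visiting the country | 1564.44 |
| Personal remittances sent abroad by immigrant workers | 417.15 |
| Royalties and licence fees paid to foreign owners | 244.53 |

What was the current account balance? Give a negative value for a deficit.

Goods: -1848.25 + 1428.22 - 2389.25 - 1105.15 + 6210.76 = 2296.33
Services: -497.86 - 244.53 + 1016.66 + 269.31 + 749.69 + 1564.44 = 2857.71
Primary income: 196.54
Secondary income: -147.35 - 417.15 + 83.10 = -481.40
Current account = 2296.33 + 2857.71 + 196.54 + (-481.40) = 4869.18
(Excluded from the current account — financial account: inward foreign direct investment in the manufacturing sector 1627.92, foreign purchases of equities on the domestic stock exchange 491.38.)

4869.18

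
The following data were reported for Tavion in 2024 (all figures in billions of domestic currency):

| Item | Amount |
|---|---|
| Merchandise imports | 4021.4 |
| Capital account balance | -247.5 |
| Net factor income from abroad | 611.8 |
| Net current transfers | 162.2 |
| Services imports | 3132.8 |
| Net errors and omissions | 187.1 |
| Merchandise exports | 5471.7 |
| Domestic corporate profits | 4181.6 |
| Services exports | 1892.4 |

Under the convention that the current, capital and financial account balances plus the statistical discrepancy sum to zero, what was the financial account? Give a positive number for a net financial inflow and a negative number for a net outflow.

Goods balance = 5471.7 - 4021.4 = 1450.3
Services balance = 1892.4 - 3132.8 = -1240.4
Trade balance (goods + services) = 1450.3 + (-1240.4) = 209.9
Net primary income = 611.8
Net secondary income = 162.2
Current account = 209.9 + 611.8 + 162.2 = 983.9
Financial account = -(983.9 + (-247.5) + 187.1) = -923.5

-923.5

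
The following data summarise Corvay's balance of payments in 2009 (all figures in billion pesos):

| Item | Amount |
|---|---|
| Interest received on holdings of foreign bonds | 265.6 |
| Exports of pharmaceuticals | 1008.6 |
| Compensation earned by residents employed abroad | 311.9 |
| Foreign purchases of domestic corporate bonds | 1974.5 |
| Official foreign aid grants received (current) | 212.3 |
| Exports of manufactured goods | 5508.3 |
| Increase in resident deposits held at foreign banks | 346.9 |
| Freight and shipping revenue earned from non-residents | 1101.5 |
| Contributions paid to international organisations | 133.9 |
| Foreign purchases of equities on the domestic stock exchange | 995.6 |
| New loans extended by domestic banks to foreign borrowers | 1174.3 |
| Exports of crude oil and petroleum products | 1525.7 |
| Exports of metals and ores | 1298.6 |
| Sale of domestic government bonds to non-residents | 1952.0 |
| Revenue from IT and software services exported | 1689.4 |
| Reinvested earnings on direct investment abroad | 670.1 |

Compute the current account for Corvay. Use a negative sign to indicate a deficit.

13458.1

Goods: 1008.6 + 1298.6 + 1525.7 + 5508.3 = 9341.2
Services: 1689.4 + 1101.5 = 2790.9
Primary income: 265.6 + 670.1 + 311.9 = 1247.6
Secondary income: 212.3 - 133.9 = 78.4
Current account = 9341.2 + 2790.9 + 1247.6 + 78.4 = 13458.1
(Excluded from the current account — financial account: foreign purchases of domestic corporate bonds 1974.5, increase in resident deposits held at foreign banks 346.9, foreign purchases of equities on the domestic stock exchange 995.6, new loans extended by domestic banks to foreign borrowers 1174.3, sale of domestic government bonds to non-residents 1952.0.)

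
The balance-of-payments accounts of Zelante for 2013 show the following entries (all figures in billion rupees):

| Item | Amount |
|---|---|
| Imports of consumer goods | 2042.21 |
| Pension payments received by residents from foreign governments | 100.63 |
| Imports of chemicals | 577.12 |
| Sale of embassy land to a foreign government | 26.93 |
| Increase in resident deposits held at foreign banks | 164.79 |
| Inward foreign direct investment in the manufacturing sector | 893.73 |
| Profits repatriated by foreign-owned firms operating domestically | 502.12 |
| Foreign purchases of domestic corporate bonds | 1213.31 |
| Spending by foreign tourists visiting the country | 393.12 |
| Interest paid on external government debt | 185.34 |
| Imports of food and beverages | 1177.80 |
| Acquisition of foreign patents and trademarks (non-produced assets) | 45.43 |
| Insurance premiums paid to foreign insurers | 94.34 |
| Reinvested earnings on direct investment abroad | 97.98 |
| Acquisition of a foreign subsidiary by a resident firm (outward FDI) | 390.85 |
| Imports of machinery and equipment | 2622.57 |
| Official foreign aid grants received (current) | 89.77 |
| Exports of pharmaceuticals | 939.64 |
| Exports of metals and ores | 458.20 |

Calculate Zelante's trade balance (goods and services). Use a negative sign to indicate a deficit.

Goods: -577.12 - 2622.57 + 939.64 - 2042.21 + 458.20 - 1177.80 = -5021.86
Services: -94.34 + 393.12 = 298.78
Trade balance = -5021.86 + 298.78 = -4723.08
(Excluded from the trade balance — secondary income: pension payments received by residents from foreign governments 100.63, official foreign aid grants received (current) 89.77; capital account: sale of embassy land to a foreign government 26.93, acquisition of foreign patents and trademarks (non-produced assets) 45.43; financial account: increase in resident deposits held at foreign banks 164.79, inward foreign direct investment in the manufacturing sector 893.73, foreign purchases of domestic corporate bonds 1213.31, acquisition of a foreign subsidiary by a resident firm (outward FDI) 390.85; primary income: profits repatriated by foreign-owned firms operating domestically 502.12, interest paid on external government debt 185.34, reinvested earnings on direct investment abroad 97.98.)

-4723.08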